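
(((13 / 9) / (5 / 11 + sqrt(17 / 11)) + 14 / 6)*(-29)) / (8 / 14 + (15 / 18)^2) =-37618 / 891 - 182*sqrt(187) / 81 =-72.95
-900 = -900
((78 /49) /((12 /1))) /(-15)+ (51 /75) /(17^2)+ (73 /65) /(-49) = -47773 /1624350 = -0.03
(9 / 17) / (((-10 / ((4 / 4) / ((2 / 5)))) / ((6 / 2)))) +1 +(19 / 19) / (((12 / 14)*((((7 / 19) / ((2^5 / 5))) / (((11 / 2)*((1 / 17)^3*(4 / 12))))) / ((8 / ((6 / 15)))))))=133393 / 176868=0.75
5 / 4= 1.25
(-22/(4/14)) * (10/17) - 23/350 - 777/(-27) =-887969/53550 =-16.58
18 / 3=6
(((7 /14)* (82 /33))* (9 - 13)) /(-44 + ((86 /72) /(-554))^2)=21744384768 /192517337485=0.11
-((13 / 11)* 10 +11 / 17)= -2331 / 187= -12.47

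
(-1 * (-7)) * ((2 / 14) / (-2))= -1 / 2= -0.50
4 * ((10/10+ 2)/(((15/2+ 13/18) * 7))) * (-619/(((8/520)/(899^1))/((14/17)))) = -3906496620/629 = -6210646.45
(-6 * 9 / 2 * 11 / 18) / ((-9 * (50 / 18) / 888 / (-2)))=-1172.16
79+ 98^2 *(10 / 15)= 19445 / 3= 6481.67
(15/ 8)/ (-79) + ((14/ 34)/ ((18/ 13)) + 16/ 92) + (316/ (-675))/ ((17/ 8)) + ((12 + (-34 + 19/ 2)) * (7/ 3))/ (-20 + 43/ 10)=54601576669/ 26187694200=2.09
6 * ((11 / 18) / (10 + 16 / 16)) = 1 / 3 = 0.33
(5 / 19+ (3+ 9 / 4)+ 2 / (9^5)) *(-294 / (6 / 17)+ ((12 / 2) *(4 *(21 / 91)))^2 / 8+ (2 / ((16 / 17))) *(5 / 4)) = -36863153077043 / 8089870464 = -4556.70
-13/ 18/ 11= -0.07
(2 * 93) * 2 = 372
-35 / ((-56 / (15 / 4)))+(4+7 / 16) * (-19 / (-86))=2287 / 688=3.32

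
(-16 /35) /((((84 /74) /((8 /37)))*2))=-32 /735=-0.04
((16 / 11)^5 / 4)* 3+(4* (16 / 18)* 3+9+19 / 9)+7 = 48790097 / 1449459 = 33.66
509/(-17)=-509/17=-29.94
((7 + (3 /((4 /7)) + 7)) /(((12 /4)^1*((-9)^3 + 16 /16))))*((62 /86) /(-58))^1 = 341 /3112512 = 0.00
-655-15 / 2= -1325 / 2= -662.50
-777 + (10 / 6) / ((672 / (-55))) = -1566707 / 2016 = -777.14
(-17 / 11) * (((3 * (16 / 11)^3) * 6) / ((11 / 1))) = -1253376 / 161051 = -7.78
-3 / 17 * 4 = -12 / 17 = -0.71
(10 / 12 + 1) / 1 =11 / 6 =1.83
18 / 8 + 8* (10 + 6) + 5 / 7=3667 / 28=130.96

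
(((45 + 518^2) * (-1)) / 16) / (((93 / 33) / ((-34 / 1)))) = 50185003 / 248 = 202358.88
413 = 413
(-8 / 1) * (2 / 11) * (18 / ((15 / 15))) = -288 / 11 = -26.18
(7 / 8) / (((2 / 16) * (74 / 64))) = 224 / 37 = 6.05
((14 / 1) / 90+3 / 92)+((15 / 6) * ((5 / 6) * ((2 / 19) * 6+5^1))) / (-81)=46001 / 1061910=0.04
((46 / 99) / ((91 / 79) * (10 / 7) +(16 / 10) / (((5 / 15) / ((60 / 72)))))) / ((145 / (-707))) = -0.40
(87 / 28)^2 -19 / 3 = 7811 / 2352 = 3.32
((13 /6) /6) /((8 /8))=0.36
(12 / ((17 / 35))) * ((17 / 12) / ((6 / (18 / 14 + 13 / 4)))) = 635 / 24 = 26.46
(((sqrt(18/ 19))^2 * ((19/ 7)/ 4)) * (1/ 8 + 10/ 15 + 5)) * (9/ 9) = 417/ 112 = 3.72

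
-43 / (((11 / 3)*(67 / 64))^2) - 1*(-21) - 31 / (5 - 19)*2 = 85588018 / 3802183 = 22.51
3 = 3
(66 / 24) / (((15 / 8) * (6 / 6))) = 22 / 15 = 1.47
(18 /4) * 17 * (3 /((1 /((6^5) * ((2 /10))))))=1784592 /5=356918.40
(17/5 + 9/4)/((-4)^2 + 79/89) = 10057/30060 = 0.33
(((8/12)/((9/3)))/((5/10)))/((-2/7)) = -14/9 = -1.56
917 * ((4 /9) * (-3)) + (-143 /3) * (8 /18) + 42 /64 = -1074121 /864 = -1243.20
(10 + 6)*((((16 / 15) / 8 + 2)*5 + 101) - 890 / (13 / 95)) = -102274.87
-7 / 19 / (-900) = 7 / 17100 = 0.00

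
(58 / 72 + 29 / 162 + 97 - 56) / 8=13603 / 2592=5.25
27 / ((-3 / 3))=-27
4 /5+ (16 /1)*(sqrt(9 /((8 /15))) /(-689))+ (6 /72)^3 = 0.71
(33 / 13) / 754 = 0.00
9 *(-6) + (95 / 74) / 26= -53.95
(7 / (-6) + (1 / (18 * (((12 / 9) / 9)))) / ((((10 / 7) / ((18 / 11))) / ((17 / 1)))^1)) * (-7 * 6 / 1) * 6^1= -170079 / 110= -1546.17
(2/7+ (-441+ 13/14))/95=-6157/1330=-4.63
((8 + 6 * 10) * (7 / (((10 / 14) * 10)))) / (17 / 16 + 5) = 10.99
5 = 5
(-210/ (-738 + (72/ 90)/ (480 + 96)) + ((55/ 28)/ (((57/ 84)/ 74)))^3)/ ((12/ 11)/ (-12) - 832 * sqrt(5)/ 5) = 1970307319332979000/ 305267690295725719 - 3606450517307084761600 * sqrt(5)/ 305267690295725719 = -26410.58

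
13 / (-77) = -13 / 77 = -0.17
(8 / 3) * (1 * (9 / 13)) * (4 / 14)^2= 96 / 637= 0.15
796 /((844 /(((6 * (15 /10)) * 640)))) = 1146240 /211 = 5432.42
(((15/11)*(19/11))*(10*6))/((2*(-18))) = -475/121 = -3.93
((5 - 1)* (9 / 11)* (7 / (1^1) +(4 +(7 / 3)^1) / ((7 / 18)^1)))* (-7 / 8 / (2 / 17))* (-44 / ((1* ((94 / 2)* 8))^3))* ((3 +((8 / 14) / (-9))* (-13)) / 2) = 667811 / 744203264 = 0.00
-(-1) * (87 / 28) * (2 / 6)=29 / 28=1.04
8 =8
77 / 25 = 3.08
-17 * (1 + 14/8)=-46.75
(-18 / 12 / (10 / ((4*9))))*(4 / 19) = -108 / 95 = -1.14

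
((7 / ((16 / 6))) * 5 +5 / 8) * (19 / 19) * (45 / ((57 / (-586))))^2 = 1062381375 / 361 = 2942884.70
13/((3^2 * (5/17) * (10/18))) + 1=246/25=9.84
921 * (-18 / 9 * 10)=-18420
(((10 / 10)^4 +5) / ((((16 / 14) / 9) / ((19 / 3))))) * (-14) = -8379 / 2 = -4189.50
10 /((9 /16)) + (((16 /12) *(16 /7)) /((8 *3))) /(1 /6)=1168 /63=18.54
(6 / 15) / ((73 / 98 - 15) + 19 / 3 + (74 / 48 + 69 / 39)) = -10192 / 117485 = -0.09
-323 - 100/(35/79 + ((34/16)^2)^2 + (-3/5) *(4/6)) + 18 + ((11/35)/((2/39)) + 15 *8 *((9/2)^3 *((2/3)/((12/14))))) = 18979542581183/2314229890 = 8201.23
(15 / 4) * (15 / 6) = 75 / 8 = 9.38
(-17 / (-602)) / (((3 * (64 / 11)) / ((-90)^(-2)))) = 0.00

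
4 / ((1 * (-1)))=-4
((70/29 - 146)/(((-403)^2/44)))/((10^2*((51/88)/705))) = -189445344/400338185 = -0.47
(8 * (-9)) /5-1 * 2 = -82 /5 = -16.40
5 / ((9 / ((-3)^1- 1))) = -20 / 9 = -2.22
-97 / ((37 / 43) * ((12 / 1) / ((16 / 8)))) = -4171 / 222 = -18.79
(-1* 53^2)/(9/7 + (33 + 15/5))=-19663/261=-75.34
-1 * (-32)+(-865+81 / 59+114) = -42340 / 59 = -717.63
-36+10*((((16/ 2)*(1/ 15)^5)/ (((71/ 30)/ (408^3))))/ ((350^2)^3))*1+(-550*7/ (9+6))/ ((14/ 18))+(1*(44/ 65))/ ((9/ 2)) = -365.85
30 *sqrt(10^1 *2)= 134.16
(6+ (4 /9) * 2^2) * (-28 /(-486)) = 980 /2187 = 0.45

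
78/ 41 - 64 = -2546/ 41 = -62.10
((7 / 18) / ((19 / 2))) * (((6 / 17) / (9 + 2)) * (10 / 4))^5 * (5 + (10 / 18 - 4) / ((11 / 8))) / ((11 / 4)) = 3412500 / 27668996154547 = 0.00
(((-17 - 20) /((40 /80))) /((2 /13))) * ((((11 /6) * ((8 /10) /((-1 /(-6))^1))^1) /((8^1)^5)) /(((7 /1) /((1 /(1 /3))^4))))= -428571 /286720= -1.49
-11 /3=-3.67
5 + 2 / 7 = 37 / 7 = 5.29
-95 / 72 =-1.32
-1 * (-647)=647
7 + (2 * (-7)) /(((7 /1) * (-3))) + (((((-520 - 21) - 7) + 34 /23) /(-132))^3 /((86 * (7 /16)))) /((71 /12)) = 7.99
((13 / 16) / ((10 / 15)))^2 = 1521 / 1024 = 1.49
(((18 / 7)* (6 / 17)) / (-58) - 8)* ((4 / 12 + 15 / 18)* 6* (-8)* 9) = 1991664 / 493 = 4039.89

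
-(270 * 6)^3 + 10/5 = -4251527998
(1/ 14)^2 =1/ 196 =0.01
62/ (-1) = -62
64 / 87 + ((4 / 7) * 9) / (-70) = 14114 / 21315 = 0.66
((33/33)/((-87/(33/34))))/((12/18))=-33/1972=-0.02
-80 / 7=-11.43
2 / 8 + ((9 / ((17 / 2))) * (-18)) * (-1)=1313 / 68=19.31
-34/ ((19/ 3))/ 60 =-0.09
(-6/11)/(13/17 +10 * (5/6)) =-153/2552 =-0.06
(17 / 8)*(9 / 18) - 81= -1279 / 16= -79.94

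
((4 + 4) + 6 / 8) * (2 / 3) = 35 / 6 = 5.83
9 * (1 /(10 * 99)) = 1 /110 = 0.01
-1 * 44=-44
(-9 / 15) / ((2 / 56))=-16.80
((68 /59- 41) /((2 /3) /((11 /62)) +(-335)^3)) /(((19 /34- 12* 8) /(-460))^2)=69009260352 /2802831809394419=0.00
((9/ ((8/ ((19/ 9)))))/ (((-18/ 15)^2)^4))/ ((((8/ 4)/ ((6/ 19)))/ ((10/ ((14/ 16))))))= 1953125/ 1959552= 1.00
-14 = -14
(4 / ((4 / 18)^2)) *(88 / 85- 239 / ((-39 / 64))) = 31852.47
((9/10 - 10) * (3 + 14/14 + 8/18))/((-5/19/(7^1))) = 48412/45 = 1075.82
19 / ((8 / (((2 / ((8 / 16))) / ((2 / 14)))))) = 133 / 2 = 66.50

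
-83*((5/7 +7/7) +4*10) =-24236/7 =-3462.29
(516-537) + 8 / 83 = -1735 / 83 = -20.90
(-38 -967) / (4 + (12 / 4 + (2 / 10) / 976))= -1634800 / 11387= -143.57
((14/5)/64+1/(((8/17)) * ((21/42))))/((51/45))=2061/544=3.79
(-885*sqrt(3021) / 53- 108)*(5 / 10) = -885*sqrt(3021) / 106- 54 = -512.89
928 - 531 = 397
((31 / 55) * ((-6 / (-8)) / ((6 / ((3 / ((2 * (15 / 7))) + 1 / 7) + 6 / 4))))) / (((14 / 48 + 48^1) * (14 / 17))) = 64821 / 15617525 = 0.00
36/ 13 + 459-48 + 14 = 5561/ 13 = 427.77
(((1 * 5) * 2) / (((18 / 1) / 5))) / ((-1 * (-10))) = 5 / 18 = 0.28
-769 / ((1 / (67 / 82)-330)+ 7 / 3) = 154569 / 65615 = 2.36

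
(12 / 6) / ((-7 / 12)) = -24 / 7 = -3.43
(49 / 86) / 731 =49 / 62866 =0.00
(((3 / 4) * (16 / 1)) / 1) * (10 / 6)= 20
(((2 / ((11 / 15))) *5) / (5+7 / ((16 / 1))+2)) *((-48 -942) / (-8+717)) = -216000 / 84371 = -2.56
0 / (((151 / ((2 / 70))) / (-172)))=0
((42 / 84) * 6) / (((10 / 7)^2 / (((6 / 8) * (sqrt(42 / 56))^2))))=1323 / 1600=0.83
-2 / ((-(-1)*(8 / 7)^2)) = -49 / 32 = -1.53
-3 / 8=-0.38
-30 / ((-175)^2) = -6 / 6125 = -0.00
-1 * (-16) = 16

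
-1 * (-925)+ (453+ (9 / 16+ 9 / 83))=1830875 / 1328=1378.67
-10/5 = -2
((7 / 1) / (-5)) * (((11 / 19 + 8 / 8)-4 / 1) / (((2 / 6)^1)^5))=78246 / 95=823.64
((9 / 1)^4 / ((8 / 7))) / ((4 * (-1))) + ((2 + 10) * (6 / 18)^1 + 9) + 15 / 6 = -45431 / 32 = -1419.72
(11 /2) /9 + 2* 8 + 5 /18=152 /9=16.89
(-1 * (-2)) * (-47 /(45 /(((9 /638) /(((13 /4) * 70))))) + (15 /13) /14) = 0.16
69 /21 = 23 /7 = 3.29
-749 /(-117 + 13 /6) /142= 2247 /48919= 0.05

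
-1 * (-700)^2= -490000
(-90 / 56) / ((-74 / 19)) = 0.41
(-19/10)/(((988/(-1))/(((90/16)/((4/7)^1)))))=63/3328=0.02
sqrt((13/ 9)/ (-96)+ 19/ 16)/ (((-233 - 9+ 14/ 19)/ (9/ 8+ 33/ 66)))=-0.01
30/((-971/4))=-120/971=-0.12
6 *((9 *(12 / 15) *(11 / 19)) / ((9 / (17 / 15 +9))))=704 / 25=28.16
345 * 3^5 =83835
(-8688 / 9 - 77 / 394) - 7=-1149529 / 1182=-972.53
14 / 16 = 7 / 8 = 0.88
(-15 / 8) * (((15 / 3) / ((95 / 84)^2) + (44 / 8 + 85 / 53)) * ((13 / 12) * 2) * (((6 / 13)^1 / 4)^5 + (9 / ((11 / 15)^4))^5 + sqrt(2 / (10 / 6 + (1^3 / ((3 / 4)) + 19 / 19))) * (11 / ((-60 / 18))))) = -491575037905702111902118555276349039521143 / 376452460929647450733810173146112 + 903946329 * sqrt(2) / 12245120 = -1305808965.60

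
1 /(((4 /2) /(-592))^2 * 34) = 43808 /17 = 2576.94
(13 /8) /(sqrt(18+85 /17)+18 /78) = -507 /31024+2197 * sqrt(23) /31024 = 0.32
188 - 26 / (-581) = 109254 / 581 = 188.04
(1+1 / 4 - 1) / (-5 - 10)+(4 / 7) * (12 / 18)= 51 / 140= 0.36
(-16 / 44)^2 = 16 / 121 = 0.13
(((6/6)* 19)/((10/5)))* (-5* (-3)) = 285/2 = 142.50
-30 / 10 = -3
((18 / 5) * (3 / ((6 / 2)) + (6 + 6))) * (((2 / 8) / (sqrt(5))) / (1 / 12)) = 62.79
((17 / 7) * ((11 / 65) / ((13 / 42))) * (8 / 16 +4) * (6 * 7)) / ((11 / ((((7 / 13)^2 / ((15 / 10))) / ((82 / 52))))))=1259496 / 450385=2.80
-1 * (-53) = 53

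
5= 5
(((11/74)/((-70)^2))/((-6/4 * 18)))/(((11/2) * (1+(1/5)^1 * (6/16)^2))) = -0.00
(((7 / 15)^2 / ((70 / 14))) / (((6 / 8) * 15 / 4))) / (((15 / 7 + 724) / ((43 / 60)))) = 58996 / 3859903125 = 0.00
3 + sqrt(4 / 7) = 2*sqrt(7) / 7 + 3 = 3.76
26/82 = 0.32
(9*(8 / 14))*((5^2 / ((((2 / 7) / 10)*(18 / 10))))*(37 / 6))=46250 / 3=15416.67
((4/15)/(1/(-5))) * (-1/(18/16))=32/27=1.19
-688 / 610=-344 / 305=-1.13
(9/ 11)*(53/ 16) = 477/ 176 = 2.71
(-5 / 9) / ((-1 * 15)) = 1 / 27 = 0.04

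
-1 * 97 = -97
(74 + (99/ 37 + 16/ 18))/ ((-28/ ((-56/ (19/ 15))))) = 258290/ 2109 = 122.47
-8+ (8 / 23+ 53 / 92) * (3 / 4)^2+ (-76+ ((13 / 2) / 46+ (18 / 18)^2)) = -121203 / 1472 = -82.34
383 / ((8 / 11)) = 4213 / 8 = 526.62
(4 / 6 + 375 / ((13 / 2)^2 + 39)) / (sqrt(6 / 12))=206 * sqrt(2) / 39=7.47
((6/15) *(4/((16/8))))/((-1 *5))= -4/25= -0.16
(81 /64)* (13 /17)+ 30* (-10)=-325347 /1088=-299.03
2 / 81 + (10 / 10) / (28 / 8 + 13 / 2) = 101 / 810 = 0.12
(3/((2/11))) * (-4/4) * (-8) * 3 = 396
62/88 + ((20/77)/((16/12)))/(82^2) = 91198/129437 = 0.70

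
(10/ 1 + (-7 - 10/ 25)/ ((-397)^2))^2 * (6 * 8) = 2980843634427312/ 621014922025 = 4799.95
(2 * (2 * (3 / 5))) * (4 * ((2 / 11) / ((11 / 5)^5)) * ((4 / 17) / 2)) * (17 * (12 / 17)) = 1440000 / 30116537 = 0.05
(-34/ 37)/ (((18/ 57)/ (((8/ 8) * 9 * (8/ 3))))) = -69.84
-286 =-286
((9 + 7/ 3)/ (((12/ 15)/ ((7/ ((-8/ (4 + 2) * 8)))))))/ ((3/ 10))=-2975/ 96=-30.99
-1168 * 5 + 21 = -5819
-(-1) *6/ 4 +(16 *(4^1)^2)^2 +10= 131095/ 2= 65547.50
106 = 106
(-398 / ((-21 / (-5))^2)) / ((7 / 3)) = -9950 / 1029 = -9.67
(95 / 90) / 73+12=15787 / 1314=12.01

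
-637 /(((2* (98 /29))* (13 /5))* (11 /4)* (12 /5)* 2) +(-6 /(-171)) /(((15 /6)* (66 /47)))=-205873 /75240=-2.74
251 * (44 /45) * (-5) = -11044 /9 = -1227.11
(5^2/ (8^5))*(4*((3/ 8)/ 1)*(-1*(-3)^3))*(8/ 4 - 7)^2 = 0.77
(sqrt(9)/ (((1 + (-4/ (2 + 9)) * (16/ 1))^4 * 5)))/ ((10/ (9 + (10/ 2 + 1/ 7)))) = 4348377/ 2761668350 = 0.00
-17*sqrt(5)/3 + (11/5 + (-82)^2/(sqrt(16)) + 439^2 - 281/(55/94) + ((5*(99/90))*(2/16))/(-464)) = 79183024803/408320 - 17*sqrt(5)/3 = 193911.27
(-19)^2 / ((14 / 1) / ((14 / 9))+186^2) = 361 / 34605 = 0.01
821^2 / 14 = 674041 / 14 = 48145.79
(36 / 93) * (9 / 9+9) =120 / 31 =3.87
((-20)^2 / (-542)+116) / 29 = 31236 / 7859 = 3.97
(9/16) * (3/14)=27/224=0.12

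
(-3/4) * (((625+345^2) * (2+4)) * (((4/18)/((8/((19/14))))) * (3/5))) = -682005/56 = -12178.66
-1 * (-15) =15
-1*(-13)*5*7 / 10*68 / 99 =3094 / 99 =31.25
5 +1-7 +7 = 6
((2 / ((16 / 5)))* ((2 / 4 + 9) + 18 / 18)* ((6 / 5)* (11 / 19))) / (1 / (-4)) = -693 / 38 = -18.24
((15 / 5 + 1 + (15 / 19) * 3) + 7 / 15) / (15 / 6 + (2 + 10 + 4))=3896 / 10545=0.37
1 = 1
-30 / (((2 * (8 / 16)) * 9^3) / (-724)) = 7240 / 243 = 29.79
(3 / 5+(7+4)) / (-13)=-58 / 65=-0.89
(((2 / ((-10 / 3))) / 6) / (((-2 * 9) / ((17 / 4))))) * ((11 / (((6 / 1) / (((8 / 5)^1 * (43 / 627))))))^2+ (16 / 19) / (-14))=-214013 / 460545750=-0.00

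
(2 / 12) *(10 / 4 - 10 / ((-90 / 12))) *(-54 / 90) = -23 / 60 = -0.38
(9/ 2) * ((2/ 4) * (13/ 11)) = 117/ 44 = 2.66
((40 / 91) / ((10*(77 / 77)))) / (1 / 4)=16 / 91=0.18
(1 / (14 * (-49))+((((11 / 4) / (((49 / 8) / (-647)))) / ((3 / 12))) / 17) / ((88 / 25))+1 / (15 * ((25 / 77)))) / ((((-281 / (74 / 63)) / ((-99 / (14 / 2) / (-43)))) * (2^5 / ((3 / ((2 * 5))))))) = 34199050457 / 138093707080000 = 0.00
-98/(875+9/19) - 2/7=-0.40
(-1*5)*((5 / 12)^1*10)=-125 / 6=-20.83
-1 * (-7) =7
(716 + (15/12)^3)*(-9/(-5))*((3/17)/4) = 1240623/21760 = 57.01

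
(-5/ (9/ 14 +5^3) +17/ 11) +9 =203274/ 19349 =10.51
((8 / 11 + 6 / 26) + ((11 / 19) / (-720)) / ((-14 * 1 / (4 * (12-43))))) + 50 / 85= 179151949 / 116396280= 1.54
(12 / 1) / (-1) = -12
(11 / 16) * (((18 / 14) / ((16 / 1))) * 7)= 99 / 256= 0.39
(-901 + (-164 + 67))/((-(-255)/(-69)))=22954/85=270.05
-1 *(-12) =12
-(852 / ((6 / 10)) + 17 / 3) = -4277 / 3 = -1425.67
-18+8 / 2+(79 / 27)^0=-13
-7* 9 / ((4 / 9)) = -567 / 4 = -141.75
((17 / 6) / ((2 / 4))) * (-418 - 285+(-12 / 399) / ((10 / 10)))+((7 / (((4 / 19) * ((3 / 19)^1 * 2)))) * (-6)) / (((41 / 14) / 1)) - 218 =-144533617 / 32718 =-4417.56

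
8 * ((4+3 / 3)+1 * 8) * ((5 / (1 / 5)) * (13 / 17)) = 33800 / 17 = 1988.24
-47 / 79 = -0.59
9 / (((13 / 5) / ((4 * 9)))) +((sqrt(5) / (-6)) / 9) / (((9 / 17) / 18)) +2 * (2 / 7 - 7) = 10118 / 91 - 17 * sqrt(5) / 27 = 109.78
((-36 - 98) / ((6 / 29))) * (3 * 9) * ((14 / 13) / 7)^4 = -279792 / 28561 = -9.80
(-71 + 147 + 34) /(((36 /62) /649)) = 1106545 /9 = 122949.44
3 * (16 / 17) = 48 / 17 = 2.82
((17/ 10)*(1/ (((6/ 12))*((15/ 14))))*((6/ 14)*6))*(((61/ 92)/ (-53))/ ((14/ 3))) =-0.02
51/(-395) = -51/395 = -0.13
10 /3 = 3.33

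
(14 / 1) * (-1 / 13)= -14 / 13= -1.08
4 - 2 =2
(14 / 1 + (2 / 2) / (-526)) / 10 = 7363 / 5260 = 1.40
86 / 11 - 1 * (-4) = 130 / 11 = 11.82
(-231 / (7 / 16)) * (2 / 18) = -176 / 3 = -58.67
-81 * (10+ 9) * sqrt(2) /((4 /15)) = -23085 * sqrt(2) /4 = -8161.78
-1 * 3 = -3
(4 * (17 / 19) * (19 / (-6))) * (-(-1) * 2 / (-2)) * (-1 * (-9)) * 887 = 90474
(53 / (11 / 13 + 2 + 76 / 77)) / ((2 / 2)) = 53053 / 3837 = 13.83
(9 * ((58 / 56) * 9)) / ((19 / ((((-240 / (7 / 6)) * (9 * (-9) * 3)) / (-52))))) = -51372630 / 12103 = -4244.62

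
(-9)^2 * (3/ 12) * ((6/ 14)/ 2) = 243/ 56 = 4.34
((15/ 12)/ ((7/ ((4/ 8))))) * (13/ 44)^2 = 845/ 108416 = 0.01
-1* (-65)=65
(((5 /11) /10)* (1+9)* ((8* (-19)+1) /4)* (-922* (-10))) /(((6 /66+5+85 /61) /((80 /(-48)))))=530783875 /13053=40663.75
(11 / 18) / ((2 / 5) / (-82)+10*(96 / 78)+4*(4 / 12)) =0.04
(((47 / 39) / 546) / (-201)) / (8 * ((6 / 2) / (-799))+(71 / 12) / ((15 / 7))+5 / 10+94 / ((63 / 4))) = -375530 / 314598152739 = -0.00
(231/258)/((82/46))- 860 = -859.50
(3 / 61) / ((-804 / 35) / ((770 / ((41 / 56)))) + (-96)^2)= 377300 / 70702834033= 0.00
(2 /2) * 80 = 80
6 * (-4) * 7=-168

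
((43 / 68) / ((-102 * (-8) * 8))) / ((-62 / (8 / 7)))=-43 / 24081792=-0.00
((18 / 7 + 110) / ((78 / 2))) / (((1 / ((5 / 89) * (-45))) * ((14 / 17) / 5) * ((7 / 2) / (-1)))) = 5023500 / 396851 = 12.66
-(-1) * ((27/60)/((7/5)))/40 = 9/1120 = 0.01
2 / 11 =0.18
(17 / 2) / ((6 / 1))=17 / 12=1.42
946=946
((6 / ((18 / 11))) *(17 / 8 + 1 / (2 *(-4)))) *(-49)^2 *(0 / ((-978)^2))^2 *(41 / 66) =0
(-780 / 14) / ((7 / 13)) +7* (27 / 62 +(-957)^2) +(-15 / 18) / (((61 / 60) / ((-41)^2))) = 1187789181155 / 185318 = 6409464.71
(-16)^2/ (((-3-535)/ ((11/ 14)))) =-0.37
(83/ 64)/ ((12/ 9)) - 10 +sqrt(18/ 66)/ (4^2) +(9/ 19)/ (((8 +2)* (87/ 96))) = -6329941/ 705280 +sqrt(33)/ 176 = -8.94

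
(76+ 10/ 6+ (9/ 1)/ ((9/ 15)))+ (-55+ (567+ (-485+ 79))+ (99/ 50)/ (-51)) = 506501/ 2550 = 198.63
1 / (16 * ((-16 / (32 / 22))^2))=1 / 1936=0.00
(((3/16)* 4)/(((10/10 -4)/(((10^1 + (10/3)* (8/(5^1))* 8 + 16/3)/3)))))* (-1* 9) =87/2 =43.50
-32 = -32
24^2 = 576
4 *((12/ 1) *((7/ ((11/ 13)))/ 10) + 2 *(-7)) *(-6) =5376/ 55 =97.75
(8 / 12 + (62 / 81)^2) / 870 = 4109 / 2854035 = 0.00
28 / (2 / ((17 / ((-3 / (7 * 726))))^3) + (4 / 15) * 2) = 5015408098174320 / 95531582822353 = 52.50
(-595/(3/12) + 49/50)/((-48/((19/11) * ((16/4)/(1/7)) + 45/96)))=2420.28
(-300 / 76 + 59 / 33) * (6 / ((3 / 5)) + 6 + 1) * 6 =-46036 / 209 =-220.27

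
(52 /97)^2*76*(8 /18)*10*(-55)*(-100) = 45210880000 /84681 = 533896.39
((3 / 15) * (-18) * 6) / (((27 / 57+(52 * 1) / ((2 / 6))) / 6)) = -4104 / 4955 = -0.83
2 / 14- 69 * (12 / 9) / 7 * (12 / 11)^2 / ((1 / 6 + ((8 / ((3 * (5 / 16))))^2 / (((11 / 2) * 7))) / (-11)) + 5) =-39827461 / 13326173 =-2.99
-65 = -65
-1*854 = -854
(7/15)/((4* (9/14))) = 49/270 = 0.18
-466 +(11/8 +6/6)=-463.62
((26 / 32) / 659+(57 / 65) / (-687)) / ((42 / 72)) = -20493 / 274658020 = -0.00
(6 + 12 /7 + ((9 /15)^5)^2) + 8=1074632093 /68359375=15.72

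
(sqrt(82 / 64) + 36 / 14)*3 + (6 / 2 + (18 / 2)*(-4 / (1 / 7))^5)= -1084253109 / 7 + 3*sqrt(82) / 8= -154893297.89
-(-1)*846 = 846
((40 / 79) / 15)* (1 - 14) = -104 / 237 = -0.44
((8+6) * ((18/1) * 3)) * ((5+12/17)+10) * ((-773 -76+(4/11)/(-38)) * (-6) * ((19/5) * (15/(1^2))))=644710039848/187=3447647271.91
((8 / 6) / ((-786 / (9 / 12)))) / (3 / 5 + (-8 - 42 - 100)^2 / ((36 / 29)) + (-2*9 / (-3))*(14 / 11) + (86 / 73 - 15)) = -4015 / 57181066914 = -0.00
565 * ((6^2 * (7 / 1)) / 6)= 23730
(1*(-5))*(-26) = 130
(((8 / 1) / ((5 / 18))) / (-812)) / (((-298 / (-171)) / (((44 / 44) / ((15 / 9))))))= -9234 / 756175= -0.01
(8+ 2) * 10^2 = 1000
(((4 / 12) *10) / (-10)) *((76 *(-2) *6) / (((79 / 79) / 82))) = 24928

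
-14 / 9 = -1.56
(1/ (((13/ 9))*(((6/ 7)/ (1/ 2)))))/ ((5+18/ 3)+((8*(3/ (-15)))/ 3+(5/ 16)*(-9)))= 1260/ 23881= 0.05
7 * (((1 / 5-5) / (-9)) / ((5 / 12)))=224 / 25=8.96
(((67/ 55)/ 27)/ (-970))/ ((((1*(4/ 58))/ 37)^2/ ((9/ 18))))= -77139043/ 11523600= -6.69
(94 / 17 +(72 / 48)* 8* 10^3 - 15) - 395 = 197124 / 17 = 11595.53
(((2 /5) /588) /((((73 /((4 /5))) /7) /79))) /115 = 158 /4407375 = 0.00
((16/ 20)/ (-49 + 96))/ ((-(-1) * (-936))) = -0.00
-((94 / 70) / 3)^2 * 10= -4418 / 2205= -2.00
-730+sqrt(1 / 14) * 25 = -730+25 * sqrt(14) / 14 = -723.32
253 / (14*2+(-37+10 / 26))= -3289 / 112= -29.37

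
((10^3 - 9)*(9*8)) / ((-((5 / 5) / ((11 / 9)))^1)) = -87208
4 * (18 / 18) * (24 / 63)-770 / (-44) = 19.02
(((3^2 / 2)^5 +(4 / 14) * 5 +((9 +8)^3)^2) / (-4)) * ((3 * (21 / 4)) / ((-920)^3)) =48665062071 / 398688256000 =0.12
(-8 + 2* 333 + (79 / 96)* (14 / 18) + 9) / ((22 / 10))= 2884205 / 9504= 303.47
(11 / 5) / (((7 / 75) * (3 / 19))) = 1045 / 7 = 149.29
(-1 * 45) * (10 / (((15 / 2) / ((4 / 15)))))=-16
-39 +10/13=-497/13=-38.23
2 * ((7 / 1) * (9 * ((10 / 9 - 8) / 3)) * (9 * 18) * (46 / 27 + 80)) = -3829616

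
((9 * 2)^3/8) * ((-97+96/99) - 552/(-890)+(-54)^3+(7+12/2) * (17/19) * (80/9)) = -10675619597529/93005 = -114785437.32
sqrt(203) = 14.25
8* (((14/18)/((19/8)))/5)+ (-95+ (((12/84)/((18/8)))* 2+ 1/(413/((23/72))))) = -88842101/941640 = -94.35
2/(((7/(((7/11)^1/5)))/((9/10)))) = 9/275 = 0.03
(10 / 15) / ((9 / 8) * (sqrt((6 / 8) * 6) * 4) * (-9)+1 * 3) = -36 * sqrt(2) / 6553-16 / 58977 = -0.01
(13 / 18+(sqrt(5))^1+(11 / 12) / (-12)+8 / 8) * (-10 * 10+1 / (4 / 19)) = -381 * sqrt(5) / 4 -10033 / 64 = -369.75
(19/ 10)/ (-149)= -19/ 1490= -0.01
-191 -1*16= -207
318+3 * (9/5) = 323.40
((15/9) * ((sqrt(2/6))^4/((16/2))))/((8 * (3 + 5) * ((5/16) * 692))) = 0.00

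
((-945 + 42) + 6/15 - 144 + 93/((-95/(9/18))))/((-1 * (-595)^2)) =28421/9609250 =0.00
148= 148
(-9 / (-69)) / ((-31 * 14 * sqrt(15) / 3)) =-3 * sqrt(15) / 49910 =-0.00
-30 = -30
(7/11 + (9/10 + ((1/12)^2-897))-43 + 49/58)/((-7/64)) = 861402772/100485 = 8572.45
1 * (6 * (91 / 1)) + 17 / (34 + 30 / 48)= 546.49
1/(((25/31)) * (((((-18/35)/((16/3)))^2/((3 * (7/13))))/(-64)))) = -43552768/3159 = -13786.88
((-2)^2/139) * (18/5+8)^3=780448/17375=44.92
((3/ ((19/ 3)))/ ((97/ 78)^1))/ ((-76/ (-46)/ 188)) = 1517724/ 35017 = 43.34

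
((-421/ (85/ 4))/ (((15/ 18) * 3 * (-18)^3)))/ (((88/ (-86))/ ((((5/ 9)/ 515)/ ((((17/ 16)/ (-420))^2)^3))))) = -22868551724727009280000/ 4184223448581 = -5465423155.75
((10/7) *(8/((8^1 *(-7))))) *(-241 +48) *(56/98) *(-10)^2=772000/343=2250.73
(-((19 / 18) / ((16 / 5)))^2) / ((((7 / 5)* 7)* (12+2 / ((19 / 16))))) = -171475 / 211341312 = -0.00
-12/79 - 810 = -64002/79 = -810.15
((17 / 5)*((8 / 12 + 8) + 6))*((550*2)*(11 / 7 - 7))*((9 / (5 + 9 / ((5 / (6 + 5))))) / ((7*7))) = -23449800 / 10633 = -2205.38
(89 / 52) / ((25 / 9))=801 / 1300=0.62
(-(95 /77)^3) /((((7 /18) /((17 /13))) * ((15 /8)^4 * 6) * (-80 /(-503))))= -15014735104 /28042539525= -0.54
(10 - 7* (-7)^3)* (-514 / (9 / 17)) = -21067318 / 9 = -2340813.11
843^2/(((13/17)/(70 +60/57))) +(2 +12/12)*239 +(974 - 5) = 16309810992/247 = 66031623.45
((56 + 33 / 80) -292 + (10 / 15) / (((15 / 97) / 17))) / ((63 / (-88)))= 257081 / 1134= 226.70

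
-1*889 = -889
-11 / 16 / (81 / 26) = -143 / 648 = -0.22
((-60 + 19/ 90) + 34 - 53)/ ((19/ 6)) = -7091/ 285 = -24.88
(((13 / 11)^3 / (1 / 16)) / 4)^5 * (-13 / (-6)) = 340693303901788078592 / 12531744508246953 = 27186.42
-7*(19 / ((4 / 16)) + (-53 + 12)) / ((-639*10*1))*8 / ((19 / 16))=3136 / 12141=0.26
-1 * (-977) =977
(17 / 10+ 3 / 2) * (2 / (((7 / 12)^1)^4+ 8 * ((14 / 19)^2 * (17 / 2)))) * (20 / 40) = 119771136 / 1386180845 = 0.09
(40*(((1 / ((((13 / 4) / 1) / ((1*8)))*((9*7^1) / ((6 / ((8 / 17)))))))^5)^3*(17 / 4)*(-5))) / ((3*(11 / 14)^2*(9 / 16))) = -5478763139966437905311418217293414400 / 232483834477053191807344446180462889731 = -0.02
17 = 17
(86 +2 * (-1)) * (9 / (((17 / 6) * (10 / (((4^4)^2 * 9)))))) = 1337720832 / 85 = 15737892.14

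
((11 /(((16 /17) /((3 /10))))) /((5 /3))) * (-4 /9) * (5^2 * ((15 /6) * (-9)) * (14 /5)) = 11781 /8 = 1472.62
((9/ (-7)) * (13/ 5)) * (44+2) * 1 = -5382/ 35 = -153.77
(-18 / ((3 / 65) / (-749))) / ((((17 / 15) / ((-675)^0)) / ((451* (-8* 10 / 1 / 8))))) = -19761241500 / 17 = -1162425970.59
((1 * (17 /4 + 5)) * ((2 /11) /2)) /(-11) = -37 /484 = -0.08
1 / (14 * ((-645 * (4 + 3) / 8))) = -4 / 31605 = -0.00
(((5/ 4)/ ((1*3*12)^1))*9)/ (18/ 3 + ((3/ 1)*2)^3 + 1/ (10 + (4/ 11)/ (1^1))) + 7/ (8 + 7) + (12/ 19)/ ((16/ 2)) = 31578061/ 57727320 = 0.55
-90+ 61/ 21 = -1829/ 21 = -87.10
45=45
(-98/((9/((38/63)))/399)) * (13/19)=-1793.04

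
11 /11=1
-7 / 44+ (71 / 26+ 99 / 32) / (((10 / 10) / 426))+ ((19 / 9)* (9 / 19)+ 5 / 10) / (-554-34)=2481.08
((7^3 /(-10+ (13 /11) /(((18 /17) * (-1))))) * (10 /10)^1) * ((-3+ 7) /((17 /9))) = -2444904 /37417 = -65.34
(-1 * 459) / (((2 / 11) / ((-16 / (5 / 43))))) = 1736856 / 5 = 347371.20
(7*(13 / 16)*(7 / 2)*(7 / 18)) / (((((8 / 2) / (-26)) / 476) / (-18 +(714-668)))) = -48286511 / 72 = -670645.99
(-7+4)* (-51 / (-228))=-51 / 76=-0.67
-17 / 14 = -1.21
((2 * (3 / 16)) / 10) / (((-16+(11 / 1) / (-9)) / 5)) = -27 / 2480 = -0.01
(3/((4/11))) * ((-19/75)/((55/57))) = -1083/500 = -2.17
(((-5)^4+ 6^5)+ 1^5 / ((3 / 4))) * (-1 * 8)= -201656 / 3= -67218.67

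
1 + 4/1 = 5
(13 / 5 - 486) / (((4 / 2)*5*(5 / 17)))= -41089 / 250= -164.36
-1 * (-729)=729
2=2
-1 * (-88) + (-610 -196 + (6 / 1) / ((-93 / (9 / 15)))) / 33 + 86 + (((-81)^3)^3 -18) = -767734059544149830911 / 5115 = -150094635296998989.43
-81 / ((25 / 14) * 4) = -567 / 50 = -11.34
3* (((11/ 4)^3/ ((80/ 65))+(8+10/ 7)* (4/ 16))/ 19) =414051/ 136192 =3.04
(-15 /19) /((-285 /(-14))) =-14 /361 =-0.04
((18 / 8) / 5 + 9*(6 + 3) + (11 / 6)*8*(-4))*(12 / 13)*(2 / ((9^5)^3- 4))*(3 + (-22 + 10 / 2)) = -38276 / 13382923586151925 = -0.00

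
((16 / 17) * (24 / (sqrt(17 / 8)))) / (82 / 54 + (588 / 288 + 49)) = 165888 * sqrt(34) / 3281017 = 0.29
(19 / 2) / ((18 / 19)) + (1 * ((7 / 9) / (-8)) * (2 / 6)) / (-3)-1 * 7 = 1969 / 648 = 3.04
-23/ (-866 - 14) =23/ 880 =0.03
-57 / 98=-0.58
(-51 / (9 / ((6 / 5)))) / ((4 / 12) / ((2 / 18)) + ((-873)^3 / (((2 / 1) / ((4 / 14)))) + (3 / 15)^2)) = 1190 / 16633464893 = 0.00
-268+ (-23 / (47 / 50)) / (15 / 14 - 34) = -5790656 / 21667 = -267.26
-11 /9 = -1.22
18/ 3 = 6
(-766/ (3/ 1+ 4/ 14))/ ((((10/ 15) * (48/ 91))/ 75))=-18297825/ 368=-49722.35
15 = 15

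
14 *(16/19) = 224/19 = 11.79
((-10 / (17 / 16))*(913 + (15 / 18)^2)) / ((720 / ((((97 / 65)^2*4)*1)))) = -106.39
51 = 51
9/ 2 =4.50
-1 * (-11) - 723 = -712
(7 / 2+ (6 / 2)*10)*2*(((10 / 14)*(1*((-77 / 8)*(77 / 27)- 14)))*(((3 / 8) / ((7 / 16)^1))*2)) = -428465 / 126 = -3400.52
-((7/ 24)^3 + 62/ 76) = -220789/ 262656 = -0.84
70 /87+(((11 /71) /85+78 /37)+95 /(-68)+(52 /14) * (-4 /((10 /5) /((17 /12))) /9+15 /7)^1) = 284681260201 /34268637060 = 8.31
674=674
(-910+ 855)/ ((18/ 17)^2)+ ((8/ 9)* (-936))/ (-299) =-344849/ 7452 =-46.28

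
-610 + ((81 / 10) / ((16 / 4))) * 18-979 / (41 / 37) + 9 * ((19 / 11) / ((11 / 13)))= -142744431 / 99220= -1438.67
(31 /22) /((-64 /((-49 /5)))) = 1519 /7040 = 0.22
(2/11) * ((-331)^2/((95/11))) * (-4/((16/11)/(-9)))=10846539/190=57087.05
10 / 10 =1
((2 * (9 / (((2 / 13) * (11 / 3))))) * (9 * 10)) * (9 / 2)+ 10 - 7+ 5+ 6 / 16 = 1137977 / 88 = 12931.56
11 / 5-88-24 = -109.80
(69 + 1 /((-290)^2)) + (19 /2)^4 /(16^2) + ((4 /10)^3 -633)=-229126329867 /430592000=-532.12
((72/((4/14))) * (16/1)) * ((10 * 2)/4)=20160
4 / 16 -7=-6.75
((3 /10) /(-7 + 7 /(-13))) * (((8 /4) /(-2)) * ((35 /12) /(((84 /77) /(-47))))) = -5.00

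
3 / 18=1 / 6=0.17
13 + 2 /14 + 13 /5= 551 /35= 15.74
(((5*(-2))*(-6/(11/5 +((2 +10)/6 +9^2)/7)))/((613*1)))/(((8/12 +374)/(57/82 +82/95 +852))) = 698167995/44012708536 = 0.02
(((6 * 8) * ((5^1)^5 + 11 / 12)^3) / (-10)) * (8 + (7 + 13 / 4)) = -3852998025059663 / 1440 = -2675693072958.10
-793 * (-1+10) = -7137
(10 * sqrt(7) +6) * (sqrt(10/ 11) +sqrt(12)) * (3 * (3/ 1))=18 * (3 +5 * sqrt(7)) * (sqrt(110) +22 * sqrt(3))/ 11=1290.45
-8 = -8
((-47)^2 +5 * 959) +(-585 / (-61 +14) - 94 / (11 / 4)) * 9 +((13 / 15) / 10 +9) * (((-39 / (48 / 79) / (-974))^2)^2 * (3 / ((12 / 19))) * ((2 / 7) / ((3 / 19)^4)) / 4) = 141260478972855230146071958189 / 20747730883489169198284800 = 6808.48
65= 65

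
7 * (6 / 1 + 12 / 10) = 252 / 5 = 50.40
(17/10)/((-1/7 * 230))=-119/2300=-0.05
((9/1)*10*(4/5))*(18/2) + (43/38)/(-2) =49205/76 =647.43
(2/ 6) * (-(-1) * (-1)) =-1/ 3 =-0.33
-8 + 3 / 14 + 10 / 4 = -37 / 7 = -5.29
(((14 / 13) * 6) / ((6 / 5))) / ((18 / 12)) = 140 / 39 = 3.59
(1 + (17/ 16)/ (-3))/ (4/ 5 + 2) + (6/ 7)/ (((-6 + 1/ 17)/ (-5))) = 64615/ 67872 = 0.95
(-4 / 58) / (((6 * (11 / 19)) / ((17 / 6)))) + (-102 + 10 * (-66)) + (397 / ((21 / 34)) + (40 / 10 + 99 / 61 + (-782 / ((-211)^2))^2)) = -552421918146867179 / 4859827837504794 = -113.67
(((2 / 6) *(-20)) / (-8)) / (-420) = -1 / 504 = -0.00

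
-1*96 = -96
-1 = -1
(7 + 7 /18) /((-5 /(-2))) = 133 /45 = 2.96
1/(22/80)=40/11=3.64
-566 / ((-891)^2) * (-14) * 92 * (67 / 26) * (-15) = -122108840 / 3440151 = -35.50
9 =9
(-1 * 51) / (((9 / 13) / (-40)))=8840 / 3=2946.67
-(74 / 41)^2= -3.26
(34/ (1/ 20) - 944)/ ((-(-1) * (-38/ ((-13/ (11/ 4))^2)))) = 32448/ 209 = 155.25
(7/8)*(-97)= -679/8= -84.88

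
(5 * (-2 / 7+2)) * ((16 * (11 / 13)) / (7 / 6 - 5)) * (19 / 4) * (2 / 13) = -601920 / 27209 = -22.12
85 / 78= 1.09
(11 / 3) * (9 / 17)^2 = 297 / 289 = 1.03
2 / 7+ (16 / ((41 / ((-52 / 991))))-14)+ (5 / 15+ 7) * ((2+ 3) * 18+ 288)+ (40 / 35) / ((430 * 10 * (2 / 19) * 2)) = 240952921227 / 87356650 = 2758.27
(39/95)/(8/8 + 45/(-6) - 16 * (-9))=78/26125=0.00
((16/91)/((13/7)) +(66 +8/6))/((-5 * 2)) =-17093/2535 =-6.74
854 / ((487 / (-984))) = -1725.54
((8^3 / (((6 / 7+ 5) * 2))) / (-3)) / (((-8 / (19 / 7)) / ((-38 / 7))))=-23104 / 861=-26.83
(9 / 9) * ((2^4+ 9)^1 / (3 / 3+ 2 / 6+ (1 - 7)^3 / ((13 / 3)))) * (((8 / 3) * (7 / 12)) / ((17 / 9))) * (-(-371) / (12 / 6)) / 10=-506415 / 64328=-7.87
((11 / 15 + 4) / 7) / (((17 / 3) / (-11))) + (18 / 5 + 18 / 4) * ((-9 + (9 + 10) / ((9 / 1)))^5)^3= -9150025488890720395218733969 / 302482033571151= -30249814776977.21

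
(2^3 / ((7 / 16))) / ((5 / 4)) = 512 / 35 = 14.63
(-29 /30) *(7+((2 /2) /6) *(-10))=-232 /45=-5.16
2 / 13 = 0.15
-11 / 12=-0.92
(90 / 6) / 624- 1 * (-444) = 92357 / 208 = 444.02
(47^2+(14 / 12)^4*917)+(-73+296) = 5353589 / 1296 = 4130.86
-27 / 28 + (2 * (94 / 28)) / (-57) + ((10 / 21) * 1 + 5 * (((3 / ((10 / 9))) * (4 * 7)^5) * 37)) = 13720139789369 / 1596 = 8596578815.39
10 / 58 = 5 / 29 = 0.17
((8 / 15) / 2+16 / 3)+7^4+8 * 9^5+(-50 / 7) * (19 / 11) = 182792711 / 385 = 474786.26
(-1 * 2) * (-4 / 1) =8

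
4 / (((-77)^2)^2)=4 / 35153041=0.00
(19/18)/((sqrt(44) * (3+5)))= 0.02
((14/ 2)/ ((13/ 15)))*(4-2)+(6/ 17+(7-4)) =4311/ 221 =19.51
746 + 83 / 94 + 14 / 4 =35268 / 47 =750.38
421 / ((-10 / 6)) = -1263 / 5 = -252.60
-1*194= -194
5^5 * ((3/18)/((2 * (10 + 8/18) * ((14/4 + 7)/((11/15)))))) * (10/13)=34375/25662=1.34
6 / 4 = 3 / 2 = 1.50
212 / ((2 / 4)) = 424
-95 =-95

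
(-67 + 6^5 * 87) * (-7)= -4735115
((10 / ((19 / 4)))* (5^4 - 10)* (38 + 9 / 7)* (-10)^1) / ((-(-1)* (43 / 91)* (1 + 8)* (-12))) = 73287500 / 7353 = 9967.02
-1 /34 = -0.03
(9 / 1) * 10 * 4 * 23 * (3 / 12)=2070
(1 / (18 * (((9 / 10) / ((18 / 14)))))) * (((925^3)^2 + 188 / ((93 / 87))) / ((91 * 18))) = 7468592123553938395 / 246078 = 30350507251984.89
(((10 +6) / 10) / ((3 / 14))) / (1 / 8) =896 / 15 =59.73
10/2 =5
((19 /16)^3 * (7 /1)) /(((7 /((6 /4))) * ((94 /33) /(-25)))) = -16976025 /770048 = -22.05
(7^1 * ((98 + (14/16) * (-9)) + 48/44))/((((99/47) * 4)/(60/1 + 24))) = 18486181/2904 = 6365.76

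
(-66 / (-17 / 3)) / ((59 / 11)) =2.17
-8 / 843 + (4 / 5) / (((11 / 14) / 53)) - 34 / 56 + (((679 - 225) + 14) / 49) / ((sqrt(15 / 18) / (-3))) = 69256147 / 1298220 - 1404 * sqrt(30) / 245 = 21.96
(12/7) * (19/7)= 228/49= 4.65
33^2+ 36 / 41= 44685 / 41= 1089.88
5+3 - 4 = 4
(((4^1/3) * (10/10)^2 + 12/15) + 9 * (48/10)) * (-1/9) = -136/27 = -5.04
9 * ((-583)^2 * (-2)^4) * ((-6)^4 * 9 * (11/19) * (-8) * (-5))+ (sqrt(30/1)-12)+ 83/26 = sqrt(30)+ 6530901550014209/494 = 13220448481815.62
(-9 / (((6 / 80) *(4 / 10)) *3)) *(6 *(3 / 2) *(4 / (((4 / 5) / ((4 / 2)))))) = -9000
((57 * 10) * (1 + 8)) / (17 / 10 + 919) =1900 / 341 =5.57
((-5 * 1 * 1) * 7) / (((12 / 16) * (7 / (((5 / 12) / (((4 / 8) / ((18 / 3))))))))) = -100 / 3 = -33.33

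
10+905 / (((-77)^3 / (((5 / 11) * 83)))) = 9.93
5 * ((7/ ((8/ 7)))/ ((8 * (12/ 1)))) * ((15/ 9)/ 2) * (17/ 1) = 20825/ 4608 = 4.52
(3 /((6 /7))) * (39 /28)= 39 /8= 4.88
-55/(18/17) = -935/18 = -51.94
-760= -760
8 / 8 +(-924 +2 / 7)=-6459 / 7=-922.71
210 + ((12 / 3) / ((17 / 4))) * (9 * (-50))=-3630 / 17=-213.53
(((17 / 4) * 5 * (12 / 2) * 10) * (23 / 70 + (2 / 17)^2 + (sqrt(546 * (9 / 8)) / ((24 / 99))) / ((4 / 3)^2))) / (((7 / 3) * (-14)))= -3408075 * sqrt(273) / 25088-311715 / 23324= -2257.89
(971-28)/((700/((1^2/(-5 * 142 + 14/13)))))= -12259/6451200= -0.00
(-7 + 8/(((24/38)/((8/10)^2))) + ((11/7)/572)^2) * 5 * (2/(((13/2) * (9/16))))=43988972/14533155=3.03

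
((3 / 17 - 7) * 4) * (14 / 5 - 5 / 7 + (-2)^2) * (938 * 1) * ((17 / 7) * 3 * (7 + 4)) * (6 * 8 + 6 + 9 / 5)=-121932794016 / 175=-696758822.95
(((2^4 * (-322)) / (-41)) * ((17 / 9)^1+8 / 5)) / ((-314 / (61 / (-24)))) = 19642 / 5535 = 3.55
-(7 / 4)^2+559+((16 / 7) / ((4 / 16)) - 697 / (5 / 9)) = -386131 / 560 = -689.52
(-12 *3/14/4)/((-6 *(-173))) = -3/4844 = -0.00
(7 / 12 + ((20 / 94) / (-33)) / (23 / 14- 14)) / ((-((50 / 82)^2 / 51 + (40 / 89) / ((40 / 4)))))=-1593784527391 / 142586484436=-11.18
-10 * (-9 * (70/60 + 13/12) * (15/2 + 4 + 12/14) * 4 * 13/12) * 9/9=303615/28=10843.39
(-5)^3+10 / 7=-865 / 7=-123.57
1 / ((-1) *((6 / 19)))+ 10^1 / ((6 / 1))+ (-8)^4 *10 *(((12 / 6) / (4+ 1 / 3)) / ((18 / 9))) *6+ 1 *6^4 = 58008.35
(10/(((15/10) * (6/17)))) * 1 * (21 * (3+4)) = 8330/3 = 2776.67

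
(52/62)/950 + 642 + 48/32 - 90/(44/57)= 85346243/161975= 526.91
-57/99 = -19/33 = -0.58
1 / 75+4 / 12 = 26 / 75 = 0.35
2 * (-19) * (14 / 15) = -532 / 15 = -35.47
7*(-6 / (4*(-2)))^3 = 2.95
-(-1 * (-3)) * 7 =-21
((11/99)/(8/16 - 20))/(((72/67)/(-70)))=2345/6318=0.37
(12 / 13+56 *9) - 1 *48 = 5940 / 13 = 456.92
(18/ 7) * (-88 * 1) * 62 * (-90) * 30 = 265161600/ 7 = 37880228.57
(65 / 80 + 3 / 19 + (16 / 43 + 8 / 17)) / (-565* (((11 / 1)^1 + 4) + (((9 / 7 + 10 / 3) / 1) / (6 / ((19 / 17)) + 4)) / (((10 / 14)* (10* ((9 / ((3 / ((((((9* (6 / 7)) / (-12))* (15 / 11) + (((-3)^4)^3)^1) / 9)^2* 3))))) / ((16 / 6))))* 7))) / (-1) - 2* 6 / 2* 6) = 1200928362494391574098705 / 5589746087228600993716642736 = 0.0002148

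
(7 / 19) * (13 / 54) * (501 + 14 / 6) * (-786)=-18000710 / 513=-35089.10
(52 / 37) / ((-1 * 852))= -13 / 7881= -0.00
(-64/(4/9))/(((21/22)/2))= -2112/7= -301.71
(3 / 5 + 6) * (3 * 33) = 3267 / 5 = 653.40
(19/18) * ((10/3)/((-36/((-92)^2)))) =-827.24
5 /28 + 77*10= 21565 /28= 770.18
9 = 9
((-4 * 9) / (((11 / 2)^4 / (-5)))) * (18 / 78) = 0.05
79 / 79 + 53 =54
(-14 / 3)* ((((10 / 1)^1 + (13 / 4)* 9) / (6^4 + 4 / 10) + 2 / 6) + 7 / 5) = -8.23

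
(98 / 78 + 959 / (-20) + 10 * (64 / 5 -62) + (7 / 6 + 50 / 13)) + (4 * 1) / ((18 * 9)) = -11238797 / 21060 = -533.66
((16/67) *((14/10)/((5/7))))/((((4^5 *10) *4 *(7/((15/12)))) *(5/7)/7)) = 343/17152000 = 0.00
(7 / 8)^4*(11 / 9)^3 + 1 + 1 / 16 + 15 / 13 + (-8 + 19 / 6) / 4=2.08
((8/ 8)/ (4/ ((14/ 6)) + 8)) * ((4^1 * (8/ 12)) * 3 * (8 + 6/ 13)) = 1540/ 221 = 6.97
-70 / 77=-10 / 11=-0.91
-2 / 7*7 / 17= -2 / 17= -0.12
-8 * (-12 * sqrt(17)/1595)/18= 16 * sqrt(17)/4785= 0.01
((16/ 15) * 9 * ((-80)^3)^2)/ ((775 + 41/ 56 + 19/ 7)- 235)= 140928614400000/ 30433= 4630782847.57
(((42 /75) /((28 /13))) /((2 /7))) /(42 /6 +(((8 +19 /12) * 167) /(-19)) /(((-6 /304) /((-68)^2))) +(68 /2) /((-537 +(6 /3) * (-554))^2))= 88649379 /1922445702863524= 0.00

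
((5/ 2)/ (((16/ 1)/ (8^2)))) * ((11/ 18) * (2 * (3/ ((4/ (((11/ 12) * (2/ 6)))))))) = 605/ 216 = 2.80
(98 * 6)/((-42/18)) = -252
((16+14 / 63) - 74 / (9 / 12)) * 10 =-7420 / 9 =-824.44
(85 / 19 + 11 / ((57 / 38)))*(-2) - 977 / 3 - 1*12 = -20593 / 57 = -361.28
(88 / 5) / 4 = 22 / 5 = 4.40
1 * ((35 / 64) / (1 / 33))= 1155 / 64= 18.05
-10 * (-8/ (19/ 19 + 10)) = 80/ 11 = 7.27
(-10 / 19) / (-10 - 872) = 5 / 8379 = 0.00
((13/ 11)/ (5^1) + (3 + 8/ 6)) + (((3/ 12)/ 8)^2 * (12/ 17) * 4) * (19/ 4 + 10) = 3310613/ 718080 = 4.61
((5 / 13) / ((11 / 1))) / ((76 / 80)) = 100 / 2717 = 0.04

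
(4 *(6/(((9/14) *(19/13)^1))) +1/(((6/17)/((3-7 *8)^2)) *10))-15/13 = 12156451/14820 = 820.27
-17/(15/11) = -187/15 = -12.47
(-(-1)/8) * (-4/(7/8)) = -4/7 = -0.57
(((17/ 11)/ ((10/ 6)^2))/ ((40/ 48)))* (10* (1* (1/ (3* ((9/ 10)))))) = 136/ 55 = 2.47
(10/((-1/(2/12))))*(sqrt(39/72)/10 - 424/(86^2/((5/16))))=1325/44376 - sqrt(78)/72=-0.09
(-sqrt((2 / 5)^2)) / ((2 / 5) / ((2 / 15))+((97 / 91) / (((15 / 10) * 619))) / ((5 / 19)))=-337974 / 2538491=-0.13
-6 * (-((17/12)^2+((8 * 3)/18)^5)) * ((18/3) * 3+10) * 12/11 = 338618/297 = 1140.13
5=5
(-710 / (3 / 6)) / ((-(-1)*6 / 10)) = -7100 / 3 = -2366.67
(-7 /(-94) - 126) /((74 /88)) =-260414 /1739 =-149.75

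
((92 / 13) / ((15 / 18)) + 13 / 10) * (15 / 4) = 3819 / 104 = 36.72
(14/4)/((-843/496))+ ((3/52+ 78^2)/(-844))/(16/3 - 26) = -3923650957/2293850208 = -1.71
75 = 75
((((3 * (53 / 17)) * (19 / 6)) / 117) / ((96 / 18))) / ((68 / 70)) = 35245 / 721344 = 0.05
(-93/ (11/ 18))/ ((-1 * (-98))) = -837/ 539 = -1.55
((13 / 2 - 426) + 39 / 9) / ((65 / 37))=-92167 / 390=-236.33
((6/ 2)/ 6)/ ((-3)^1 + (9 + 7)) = 1/ 26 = 0.04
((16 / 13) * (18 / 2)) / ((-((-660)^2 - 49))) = -144 / 5662163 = -0.00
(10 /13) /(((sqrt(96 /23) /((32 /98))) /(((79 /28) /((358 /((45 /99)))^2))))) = 9875 * sqrt(138) /207448429188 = 0.00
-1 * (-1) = 1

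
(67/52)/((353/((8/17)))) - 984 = -76764658/78013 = -984.00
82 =82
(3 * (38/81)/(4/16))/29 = 152/783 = 0.19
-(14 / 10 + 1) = -12 / 5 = -2.40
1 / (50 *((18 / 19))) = 19 / 900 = 0.02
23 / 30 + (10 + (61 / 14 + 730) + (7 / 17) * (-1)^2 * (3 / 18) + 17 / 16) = 7104347 / 9520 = 746.25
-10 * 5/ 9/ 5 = -10/ 9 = -1.11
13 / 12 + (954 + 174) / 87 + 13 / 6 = 1881 / 116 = 16.22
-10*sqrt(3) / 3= -5.77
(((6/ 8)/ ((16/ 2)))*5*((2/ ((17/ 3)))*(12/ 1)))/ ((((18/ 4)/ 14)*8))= 0.77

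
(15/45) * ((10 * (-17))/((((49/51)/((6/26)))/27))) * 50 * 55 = -643747500/637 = -1010592.62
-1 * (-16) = 16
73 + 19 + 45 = 137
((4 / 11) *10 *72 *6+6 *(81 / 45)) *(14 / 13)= 1217916 / 715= 1703.38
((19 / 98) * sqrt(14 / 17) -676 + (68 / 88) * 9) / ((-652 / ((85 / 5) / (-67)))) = -250223 / 961048 + 19 * sqrt(238) / 4281032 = -0.26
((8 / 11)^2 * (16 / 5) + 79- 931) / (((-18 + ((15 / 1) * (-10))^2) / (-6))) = 514436 / 2266935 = 0.23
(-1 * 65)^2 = 4225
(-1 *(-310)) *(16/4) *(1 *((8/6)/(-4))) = -1240/3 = -413.33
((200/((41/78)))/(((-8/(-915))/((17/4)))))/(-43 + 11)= -15166125/2624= -5779.77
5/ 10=0.50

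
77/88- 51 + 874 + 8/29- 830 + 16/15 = -16643/3480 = -4.78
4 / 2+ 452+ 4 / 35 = 15894 / 35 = 454.11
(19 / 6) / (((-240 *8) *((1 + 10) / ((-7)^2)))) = -931 / 126720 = -0.01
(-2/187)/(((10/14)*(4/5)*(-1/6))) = 21/187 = 0.11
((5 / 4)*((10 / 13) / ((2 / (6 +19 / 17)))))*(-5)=-15125 / 884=-17.11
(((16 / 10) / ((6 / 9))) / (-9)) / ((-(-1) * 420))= -1 / 1575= -0.00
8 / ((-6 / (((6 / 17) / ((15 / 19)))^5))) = -0.02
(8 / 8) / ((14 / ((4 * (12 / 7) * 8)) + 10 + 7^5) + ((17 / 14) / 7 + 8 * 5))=9408 / 158594689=0.00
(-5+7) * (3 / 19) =6 / 19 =0.32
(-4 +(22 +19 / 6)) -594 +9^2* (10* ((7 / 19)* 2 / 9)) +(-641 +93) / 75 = -488133 / 950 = -513.82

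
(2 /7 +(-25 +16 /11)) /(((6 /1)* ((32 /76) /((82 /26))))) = -465063 /16016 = -29.04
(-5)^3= -125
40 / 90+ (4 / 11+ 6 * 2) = 1268 / 99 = 12.81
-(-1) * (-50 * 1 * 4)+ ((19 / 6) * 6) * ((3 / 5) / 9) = -2981 / 15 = -198.73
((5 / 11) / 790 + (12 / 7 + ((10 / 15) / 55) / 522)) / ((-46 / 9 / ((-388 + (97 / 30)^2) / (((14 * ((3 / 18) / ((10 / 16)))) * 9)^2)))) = 27754044272041 / 247352306826240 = 0.11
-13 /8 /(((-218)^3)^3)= 13 /8896074872595699257344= 0.00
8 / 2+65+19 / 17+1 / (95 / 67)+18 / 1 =143449 / 1615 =88.82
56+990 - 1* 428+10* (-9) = 528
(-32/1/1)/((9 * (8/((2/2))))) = -4/9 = -0.44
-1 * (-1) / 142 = 1 / 142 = 0.01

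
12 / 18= 2 / 3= 0.67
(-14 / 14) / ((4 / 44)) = -11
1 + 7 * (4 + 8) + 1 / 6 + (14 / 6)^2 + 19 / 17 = 28069 / 306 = 91.73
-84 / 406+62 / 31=52 / 29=1.79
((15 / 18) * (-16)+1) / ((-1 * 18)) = 37 / 54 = 0.69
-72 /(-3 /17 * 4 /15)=1530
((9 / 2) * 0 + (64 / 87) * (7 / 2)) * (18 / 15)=448 / 145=3.09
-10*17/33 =-170/33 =-5.15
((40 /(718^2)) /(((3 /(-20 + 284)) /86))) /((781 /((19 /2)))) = 65360 /9150551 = 0.01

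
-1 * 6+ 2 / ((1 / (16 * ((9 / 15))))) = 66 / 5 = 13.20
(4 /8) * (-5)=-2.50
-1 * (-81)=81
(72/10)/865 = 36/4325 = 0.01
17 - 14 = 3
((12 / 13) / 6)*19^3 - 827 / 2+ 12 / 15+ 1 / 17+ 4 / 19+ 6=27243117 / 41990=648.80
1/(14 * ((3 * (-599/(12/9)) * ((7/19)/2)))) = -76/264159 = -0.00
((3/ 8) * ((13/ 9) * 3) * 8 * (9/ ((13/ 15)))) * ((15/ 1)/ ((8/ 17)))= 34425/ 8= 4303.12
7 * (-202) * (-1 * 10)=14140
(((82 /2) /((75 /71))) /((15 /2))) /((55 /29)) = 168838 /61875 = 2.73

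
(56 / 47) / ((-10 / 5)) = -28 / 47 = -0.60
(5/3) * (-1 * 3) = -5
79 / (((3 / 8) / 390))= 82160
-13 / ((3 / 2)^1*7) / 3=-26 / 63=-0.41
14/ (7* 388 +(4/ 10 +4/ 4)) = 10/ 1941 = 0.01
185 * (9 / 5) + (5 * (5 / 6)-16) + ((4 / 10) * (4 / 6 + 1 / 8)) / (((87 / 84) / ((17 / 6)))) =322.03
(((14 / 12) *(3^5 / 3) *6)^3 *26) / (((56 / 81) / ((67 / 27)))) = 68044111317 / 4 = 17011027829.25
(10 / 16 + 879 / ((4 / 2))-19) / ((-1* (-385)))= 3369 / 3080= 1.09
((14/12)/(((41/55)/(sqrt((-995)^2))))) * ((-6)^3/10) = -1379070/41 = -33635.85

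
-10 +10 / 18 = -85 / 9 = -9.44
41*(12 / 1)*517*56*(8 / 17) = 113955072 / 17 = 6703239.53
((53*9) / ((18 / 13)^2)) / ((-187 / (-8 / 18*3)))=8957 / 5049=1.77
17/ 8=2.12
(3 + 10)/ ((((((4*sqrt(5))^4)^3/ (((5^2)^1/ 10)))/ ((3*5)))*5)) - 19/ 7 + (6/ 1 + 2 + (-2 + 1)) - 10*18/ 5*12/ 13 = -276194918396451/ 9542041600000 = -28.95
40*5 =200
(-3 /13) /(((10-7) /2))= -2 /13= -0.15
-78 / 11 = -7.09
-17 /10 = -1.70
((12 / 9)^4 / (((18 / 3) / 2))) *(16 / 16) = 256 / 243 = 1.05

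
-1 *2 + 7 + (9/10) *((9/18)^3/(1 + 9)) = 5.01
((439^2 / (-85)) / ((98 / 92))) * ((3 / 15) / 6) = -4432583 / 62475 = -70.95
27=27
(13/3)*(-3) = -13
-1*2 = -2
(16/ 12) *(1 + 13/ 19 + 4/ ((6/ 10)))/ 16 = 119/ 171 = 0.70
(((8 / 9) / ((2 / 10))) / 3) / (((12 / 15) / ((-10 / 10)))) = -50 / 27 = -1.85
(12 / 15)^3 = 64 / 125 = 0.51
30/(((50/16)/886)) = 42528/5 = 8505.60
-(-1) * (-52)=-52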